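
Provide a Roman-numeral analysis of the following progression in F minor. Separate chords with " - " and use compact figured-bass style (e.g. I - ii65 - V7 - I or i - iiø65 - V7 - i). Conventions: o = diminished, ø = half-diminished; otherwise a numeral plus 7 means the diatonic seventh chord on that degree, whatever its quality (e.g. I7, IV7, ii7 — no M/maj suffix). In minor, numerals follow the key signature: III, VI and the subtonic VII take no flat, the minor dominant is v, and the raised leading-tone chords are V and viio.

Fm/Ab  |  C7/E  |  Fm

i6 - V65 - i

Fm/Ab has root F, degree 1 in F minor, so i6.
C7/E has root C, degree 5 in F minor, so V65.
Fm: root F is the tonic; minor triad there is i.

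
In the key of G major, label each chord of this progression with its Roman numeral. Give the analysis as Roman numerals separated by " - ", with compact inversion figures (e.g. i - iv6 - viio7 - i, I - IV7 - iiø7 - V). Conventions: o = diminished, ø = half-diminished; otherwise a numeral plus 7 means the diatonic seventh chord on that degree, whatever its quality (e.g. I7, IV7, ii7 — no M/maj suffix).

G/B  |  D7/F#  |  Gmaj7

I6 - V65 - I7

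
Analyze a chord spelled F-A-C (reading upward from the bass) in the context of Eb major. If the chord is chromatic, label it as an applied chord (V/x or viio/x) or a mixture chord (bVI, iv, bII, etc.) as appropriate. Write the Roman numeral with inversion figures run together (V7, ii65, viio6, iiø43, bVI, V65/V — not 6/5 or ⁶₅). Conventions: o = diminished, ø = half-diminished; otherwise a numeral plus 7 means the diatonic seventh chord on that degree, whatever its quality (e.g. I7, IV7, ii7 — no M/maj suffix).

V/V

Stacked in thirds the chord is F-A-C: a major triad on F.
F is not a diatonic chord root with this quality in Eb major, but it lies a perfect fifth above Bb (V), so the chord functions as an applied dominant of V.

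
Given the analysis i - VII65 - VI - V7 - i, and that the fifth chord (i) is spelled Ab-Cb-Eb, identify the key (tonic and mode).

Ab minor

i is given as Ab-Cb-Eb — a minor triad with root Ab.
If Ab is scale degree 1 and the mode makes that degree carry a minor triad, the tonic is Ab and the mode is minor.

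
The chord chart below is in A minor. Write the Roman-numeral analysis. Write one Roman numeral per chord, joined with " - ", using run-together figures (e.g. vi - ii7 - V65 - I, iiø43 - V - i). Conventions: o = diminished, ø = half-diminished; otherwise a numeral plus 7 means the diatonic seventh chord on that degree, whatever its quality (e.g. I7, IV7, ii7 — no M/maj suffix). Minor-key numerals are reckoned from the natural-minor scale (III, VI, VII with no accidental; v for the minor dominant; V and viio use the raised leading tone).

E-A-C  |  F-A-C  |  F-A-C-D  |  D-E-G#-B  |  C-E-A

i64 - VI - iv65 - V42 - i6

E-A-C: minor triad on A = scale degree 1 → i64.
F-A-C: major triad on F = scale degree 6 → VI.
F-A-C-D: minor seventh chord on D = scale degree 4 → iv65.
D-E-G#-B has root E, degree 5 in A minor, so V42.
C-E-A: minor triad on A = scale degree 1 → i6.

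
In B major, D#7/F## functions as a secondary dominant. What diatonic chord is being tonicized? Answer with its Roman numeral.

vi

The chord is a dominant seventh chord on D#.
A dominant resolves down a perfect fifth: D# → G#. In B major, G# is scale degree 6, i.e. vi.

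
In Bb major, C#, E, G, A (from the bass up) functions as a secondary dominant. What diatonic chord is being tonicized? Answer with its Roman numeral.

iii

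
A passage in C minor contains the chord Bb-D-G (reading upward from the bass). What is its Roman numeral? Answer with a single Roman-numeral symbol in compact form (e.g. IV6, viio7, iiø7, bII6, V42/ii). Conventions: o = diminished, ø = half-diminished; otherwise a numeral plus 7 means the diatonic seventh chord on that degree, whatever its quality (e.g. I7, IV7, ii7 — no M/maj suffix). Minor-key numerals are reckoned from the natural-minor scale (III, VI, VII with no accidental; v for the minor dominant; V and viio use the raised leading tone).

v6

The pitches G-Bb-D form a minor triad rooted on G.
G is scale degree 5 in C minor, and a minor triad on that degree is written v.
With Bb in the bass the chord is in first inversion, so the figured bass is 6.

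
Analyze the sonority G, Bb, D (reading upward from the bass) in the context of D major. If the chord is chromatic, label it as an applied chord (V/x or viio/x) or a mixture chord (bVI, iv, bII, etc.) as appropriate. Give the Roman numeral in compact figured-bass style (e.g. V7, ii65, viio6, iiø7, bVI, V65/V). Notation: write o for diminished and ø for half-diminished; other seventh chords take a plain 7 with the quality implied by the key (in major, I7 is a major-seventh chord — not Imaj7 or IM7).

iv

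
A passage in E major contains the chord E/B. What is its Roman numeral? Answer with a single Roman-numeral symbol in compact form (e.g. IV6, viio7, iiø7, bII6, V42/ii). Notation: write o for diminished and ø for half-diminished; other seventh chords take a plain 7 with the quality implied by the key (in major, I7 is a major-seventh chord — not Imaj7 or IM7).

I64

The pitches E-G#-B form a major triad rooted on E.
In E major, E is the tonic; the diatonic major triad there is I.
With B in the bass the chord is in second inversion, so the figured bass is 64.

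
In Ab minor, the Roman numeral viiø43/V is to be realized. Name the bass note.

The applied chord viiø43/V is rooted on D: D-F-Ab-C.
The figure 43 means second inversion — the fifth is in the bass.

Ab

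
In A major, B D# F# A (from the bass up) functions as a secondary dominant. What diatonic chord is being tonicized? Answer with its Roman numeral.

V

The chord is a dominant seventh chord on B.
A dominant resolves down a perfect fifth: B → E. In A major, E is scale degree 5, i.e. V.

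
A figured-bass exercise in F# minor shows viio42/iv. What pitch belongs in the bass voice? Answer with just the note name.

G

The applied chord viio42/iv is rooted on A#: A#-C#-E-G.
The figure 42 means third inversion — the seventh is in the bass.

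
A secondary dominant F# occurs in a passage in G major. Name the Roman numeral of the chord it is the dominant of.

iii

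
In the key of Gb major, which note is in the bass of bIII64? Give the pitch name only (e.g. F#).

Fb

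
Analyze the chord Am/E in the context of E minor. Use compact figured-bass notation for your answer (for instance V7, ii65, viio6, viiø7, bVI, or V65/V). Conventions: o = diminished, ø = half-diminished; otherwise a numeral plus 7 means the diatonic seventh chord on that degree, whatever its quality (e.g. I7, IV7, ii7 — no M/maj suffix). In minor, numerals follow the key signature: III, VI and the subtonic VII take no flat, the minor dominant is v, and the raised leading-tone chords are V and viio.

The pitches A-C-E form a minor triad rooted on A.
In E minor, A is the subdominant; the diatonic minor triad there is iv.
With E in the bass the chord is in second inversion, so the figured bass is 64.

iv64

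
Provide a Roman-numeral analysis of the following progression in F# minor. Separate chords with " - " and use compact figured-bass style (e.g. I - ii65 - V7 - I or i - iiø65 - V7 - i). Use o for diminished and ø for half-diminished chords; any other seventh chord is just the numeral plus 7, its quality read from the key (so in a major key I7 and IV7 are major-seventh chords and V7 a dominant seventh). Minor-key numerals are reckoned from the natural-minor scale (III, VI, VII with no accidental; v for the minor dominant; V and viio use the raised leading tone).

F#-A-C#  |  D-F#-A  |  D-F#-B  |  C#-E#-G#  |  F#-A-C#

F#-A-C#: root F# is the tonic; minor triad there is i.
D-F#-A: major triad on D = scale degree 6 → VI.
D-F#-B: root B is the subdominant; minor triad there is iv6.
C#-E#-G#: major triad on C# = scale degree 5 → V.
F#-A-C# has root F#, degree 1 in F# minor, so i.

i - VI - iv6 - V - i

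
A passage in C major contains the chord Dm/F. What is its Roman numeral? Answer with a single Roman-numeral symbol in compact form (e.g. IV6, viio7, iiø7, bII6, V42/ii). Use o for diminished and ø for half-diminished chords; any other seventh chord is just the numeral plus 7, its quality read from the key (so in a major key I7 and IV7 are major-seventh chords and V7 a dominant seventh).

ii6

The pitches D-F-A form a minor triad rooted on D.
In C major, D is the supertonic; the diatonic minor triad there is ii.
With F in the bass the chord is in first inversion, so the figured bass is 6.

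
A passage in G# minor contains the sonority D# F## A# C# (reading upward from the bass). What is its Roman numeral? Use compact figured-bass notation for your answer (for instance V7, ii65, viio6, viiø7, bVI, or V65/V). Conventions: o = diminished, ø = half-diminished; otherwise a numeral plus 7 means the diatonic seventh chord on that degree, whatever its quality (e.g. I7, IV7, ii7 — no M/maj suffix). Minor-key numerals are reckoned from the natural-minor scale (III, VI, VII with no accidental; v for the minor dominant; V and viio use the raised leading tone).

V7

Stacked in thirds the chord is D#-F##-A#-C#: a dominant seventh chord on D#.
D# is scale degree 5 in G# minor, and a dominant seventh chord on that degree is written V7.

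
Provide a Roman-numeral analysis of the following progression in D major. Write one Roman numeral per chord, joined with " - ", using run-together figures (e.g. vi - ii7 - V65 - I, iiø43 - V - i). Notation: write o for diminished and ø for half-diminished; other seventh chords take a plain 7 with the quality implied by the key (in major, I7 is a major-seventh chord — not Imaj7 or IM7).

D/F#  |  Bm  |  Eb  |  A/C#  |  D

D/F#: root D is the tonic; major triad there is I6.
Bm has root B, degree 6 in D major, so vi.
Eb: major triad on Eb — chromatic; Eb is the lowered second degree, so this is the Neapolitan chord, bII.
A/C# has root A, degree 5 in D major, so V6.
D: major triad on D = scale degree 1 → I.

I6 - vi - bII - V6 - I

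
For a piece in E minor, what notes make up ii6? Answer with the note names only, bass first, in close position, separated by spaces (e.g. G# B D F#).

A C# F#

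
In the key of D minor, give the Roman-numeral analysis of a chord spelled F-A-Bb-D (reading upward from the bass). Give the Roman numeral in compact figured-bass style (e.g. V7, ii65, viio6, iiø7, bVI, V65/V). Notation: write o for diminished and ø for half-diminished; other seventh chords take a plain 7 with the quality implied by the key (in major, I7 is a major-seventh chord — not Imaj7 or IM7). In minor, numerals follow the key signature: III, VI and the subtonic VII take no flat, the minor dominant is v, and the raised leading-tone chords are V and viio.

The pitches Bb-D-F-A form a major seventh chord rooted on Bb.
In D minor, Bb is the submediant; the diatonic major seventh chord there is VI7.
With F in the bass the chord is in second inversion, so the figured bass is 43.

VI43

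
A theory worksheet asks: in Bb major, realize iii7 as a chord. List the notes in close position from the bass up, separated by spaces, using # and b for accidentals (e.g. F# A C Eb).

The numeral's case and figure indicate a minor seventh chord. In Bb major its root, scale degree 3, is D.
That chord is spelled D-F-A-C.

D F A C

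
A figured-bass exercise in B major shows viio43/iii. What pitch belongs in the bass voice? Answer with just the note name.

The applied chord viio43/iii is rooted on C##: C##-E#-G#-B.
The figure 43 means second inversion — the fifth is in the bass.

G#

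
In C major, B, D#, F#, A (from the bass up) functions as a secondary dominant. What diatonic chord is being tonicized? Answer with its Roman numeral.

iii

The chord is a dominant seventh chord on B.
A dominant resolves down a perfect fifth: B → E. In C major, E is scale degree 3, i.e. iii.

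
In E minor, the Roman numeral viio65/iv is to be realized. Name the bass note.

B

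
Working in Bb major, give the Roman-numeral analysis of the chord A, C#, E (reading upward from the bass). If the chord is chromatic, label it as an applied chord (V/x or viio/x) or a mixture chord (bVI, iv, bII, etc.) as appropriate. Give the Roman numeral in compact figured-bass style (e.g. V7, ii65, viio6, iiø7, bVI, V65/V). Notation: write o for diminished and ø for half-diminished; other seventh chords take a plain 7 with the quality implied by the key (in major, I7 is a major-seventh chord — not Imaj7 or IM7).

Stacked in thirds the chord is A-C#-E: a major triad on A.
A is not a diatonic chord root with this quality in Bb major, but it lies a perfect fifth above D (iii), so the chord functions as an applied dominant of iii.

V/iii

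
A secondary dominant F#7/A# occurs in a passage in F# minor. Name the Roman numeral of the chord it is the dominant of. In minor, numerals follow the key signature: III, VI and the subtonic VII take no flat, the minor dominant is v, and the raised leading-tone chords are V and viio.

iv

The chord is a dominant seventh chord on F#.
A dominant resolves down a perfect fifth: F# → B. In F# minor, B is scale degree 4, i.e. iv.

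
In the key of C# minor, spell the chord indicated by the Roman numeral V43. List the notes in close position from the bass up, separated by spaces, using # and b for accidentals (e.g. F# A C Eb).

D# F# G# B#

In C# minor, scale degree 5 is G#. The dominant is major (leading tone raised), so V is a dominant seventh chord.
That chord is spelled G#-B#-D#-F#.
With the 43 figure the chord is in second inversion; from the bass D# upward in close position it reads D#-F#-G#-B#.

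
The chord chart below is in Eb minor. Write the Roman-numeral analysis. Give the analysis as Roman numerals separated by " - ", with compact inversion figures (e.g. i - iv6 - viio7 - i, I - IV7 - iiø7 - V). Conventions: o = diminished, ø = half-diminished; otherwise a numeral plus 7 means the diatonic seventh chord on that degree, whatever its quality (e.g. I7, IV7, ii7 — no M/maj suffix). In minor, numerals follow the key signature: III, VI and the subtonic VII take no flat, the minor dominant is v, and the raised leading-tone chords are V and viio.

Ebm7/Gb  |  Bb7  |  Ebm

i65 - V7 - i

Ebm7/Gb: minor seventh chord on Eb = scale degree 1 → i65.
Bb7: dominant seventh chord on Bb = scale degree 5 → V7.
Ebm: minor triad on Eb = scale degree 1 → i.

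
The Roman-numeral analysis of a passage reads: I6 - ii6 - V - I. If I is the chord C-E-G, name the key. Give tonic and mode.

C major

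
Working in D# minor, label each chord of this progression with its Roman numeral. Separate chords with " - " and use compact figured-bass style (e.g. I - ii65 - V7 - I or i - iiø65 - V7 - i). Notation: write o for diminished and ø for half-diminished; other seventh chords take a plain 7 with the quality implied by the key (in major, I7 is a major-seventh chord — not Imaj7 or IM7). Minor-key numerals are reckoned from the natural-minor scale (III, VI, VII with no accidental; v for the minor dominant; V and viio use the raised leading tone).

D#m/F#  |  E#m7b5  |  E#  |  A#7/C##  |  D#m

i6 - iiø7 - V/V - V65 - i

D#m/F#: minor triad on D# = scale degree 1 → i6.
E#m7b5 has root E#, degree 2 in D# minor, so iiø7.
E# is the secondary dominant of V (major triad on E#): V/V.
A#7/C##: root A# is the dominant; dominant seventh chord there is V65.
D#m: minor triad on D# = scale degree 1 → i.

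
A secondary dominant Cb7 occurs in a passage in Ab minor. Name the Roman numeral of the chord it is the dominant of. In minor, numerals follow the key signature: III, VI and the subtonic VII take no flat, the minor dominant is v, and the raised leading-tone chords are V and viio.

VI

The chord is a dominant seventh chord on Cb.
A dominant resolves down a perfect fifth: Cb → Fb. In Ab minor, Fb is scale degree 6, i.e. VI.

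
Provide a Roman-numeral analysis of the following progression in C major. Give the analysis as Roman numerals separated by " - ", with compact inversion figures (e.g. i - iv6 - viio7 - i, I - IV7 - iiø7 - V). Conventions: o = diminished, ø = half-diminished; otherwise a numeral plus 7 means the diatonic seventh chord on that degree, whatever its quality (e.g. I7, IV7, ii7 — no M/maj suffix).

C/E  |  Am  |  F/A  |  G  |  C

I6 - vi - IV6 - V - I

C/E: major triad on C = scale degree 1 → I6.
Am: minor triad on A = scale degree 6 → vi.
F/A: root F is the subdominant; major triad there is IV6.
G: root G is the dominant; major triad there is V.
C: root C is the tonic; major triad there is I.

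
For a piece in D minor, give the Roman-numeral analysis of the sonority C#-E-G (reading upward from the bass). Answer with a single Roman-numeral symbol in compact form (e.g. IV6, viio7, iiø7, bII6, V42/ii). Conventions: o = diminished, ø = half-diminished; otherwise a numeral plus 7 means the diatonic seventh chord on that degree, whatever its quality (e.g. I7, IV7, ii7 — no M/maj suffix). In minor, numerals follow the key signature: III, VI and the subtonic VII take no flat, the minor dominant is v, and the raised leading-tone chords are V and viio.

viio

Stacked in thirds the chord is C#-E-G: a diminished triad on C#.
In D minor, C# is the leading tone; the diatonic diminished triad there is viio.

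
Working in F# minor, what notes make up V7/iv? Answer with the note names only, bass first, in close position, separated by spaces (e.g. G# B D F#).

F# A# C# E

V7/iv is a secondary dominant — the dominant seventh of iv. iv in F# minor is B, so the applied chord's root is F#, a perfect fifth above.
Building a dominant seventh chord on F# gives F#-A#-C#-E.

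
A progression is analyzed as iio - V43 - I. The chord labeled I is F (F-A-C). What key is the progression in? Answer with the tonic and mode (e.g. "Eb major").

F major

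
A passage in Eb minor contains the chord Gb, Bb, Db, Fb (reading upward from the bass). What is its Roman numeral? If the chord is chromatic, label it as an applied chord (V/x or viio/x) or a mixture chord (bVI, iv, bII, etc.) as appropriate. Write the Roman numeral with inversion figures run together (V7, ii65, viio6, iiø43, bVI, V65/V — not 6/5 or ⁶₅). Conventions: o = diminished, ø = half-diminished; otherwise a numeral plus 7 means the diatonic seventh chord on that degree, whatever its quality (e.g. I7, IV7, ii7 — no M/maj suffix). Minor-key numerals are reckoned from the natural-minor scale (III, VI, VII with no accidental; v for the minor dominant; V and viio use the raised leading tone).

V7/VI

The pitches Gb-Bb-Db-Fb form a dominant seventh chord rooted on Gb.
Gb is not a diatonic chord root with this quality in Eb minor, but it lies a perfect fifth above Cb (VI), so the chord functions as an applied dominant of VI.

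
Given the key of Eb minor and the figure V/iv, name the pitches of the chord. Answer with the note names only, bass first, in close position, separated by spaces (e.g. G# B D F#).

Eb G Bb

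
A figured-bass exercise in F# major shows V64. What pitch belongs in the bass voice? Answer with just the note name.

V in F# major has root C#; the chord is C#-E#-G#.
The figure 64 means second inversion — the fifth is in the bass.

G#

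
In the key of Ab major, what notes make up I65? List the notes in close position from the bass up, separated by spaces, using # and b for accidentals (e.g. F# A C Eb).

C Eb G Ab

In Ab major, the first degree is Ab, and the diatonic chord built there is a major seventh chord.
Stacking thirds from Ab gives Ab-C-Eb-G.
The figured bass 65 indicates first inversion, placing the third (C) in the bass: C-Eb-G-Ab.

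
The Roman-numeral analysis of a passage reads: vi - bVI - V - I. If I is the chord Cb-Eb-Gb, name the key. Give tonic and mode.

The chord Cb is a major triad rooted on Cb; its label is I.
If Cb is scale degree 1 and the mode makes that degree carry a major triad, the tonic is Cb and the mode is major.

Cb major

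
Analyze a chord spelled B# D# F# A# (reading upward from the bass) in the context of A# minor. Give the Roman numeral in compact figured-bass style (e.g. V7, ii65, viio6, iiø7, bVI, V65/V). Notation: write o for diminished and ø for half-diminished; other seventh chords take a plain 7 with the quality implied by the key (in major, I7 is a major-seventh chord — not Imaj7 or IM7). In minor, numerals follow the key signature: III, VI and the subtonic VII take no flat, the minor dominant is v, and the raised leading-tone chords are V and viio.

iiø7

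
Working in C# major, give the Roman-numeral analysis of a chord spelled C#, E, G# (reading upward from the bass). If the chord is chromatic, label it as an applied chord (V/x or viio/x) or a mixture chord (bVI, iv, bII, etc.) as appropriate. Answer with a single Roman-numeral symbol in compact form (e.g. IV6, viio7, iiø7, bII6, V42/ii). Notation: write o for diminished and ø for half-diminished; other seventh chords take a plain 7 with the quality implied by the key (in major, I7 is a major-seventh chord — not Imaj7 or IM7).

i

Stacked in thirds the chord is C#-E-G#: a minor triad on C#.
C# is the first degree of C# major. This is the minor tonic, borrowed from the parallel minor.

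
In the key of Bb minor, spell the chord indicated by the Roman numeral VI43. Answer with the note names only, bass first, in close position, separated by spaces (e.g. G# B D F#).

In Bb minor, scale degree 6 is Gb, and the diatonic chord built there is a major seventh chord.
Stacking thirds from Gb gives Gb-Bb-Db-F.
The figured bass 43 indicates second inversion, placing the fifth (Db) in the bass: Db-F-Gb-Bb.

Db F Gb Bb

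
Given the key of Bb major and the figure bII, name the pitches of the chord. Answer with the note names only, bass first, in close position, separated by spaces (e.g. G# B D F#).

Cb Eb Gb

bII is the Neapolitan chord — a major triad on the lowered second degree. In Bb major that root is Cb.
So the chord is Cb-Eb-Gb.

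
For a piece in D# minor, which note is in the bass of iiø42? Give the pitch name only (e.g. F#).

D#

iiø in D# minor has root E#; the chord is E#-G#-B-D#.
The figure 42 means third inversion — the seventh is in the bass.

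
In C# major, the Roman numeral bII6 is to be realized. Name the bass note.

F#

bII in C# major has root D; the chord is D-F#-A.
The figure 6 means first inversion — the third is in the bass.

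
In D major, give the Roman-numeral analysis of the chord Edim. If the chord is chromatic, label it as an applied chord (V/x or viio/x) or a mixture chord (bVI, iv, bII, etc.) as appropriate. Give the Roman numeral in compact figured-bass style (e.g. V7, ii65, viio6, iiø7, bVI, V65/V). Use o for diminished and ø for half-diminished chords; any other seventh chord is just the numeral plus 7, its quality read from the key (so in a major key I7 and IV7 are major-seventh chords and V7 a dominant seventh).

iio

The pitches E-G-Bb form a diminished triad rooted on E.
E is the second degree of D major. This is the diminished supertonic triad, borrowed from the parallel minor.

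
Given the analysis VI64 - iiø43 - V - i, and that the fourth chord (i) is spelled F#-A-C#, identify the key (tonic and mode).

The chord F#m is a minor triad rooted on F#; its label is i.
If F# is scale degree 1 and the mode makes that degree carry a minor triad, the tonic is F# and the mode is minor.

F# minor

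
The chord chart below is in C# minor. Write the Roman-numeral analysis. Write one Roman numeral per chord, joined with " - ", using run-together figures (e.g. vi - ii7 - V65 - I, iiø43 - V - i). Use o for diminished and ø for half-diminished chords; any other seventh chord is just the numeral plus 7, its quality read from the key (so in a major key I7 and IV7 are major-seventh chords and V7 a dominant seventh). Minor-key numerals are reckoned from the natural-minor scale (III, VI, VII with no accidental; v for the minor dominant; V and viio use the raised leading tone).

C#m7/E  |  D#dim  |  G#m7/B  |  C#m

i65 - iio - v65 - i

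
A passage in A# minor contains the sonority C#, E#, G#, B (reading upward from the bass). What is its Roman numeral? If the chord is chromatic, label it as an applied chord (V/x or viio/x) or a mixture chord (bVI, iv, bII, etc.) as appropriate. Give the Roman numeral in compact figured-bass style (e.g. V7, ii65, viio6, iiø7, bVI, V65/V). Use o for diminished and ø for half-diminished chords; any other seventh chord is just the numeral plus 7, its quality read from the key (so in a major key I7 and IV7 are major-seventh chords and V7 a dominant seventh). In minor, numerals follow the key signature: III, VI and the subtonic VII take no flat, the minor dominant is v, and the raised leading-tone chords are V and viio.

Stacked in thirds the chord is C#-E#-G#-B: a dominant seventh chord on C#.
C# is not a diatonic chord root with this quality in A# minor, but it lies a perfect fifth above F# (VI), so the chord functions as an applied dominant of VI.

V7/VI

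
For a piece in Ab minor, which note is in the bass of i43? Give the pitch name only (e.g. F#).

i in Ab minor has root Ab; the chord is Ab-Cb-Eb-Gb.
The figure 43 means second inversion — the fifth is in the bass.

Eb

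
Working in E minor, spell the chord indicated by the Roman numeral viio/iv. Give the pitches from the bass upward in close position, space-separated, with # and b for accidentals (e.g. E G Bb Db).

G# B D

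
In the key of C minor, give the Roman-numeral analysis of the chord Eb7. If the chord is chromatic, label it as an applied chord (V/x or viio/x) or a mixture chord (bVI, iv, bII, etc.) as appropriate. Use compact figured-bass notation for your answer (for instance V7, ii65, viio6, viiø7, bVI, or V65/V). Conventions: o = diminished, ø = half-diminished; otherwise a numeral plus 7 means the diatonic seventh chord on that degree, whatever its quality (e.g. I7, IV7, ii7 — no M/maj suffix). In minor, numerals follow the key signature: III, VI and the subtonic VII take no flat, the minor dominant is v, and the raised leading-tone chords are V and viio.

V7/VI

Stacked in thirds the chord is Eb-G-Bb-Db: a dominant seventh chord on Eb.
Eb is not a diatonic chord root with this quality in C minor, but it lies a perfect fifth above Ab (VI), so the chord functions as an applied dominant of VI.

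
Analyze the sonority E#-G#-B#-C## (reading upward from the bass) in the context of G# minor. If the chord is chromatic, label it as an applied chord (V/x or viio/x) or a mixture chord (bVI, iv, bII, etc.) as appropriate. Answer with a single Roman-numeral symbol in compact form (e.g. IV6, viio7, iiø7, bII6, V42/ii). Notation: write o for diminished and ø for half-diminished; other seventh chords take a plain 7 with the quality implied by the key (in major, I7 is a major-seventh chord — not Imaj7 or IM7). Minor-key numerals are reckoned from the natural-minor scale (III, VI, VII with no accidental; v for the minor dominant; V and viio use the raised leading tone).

Stacked in thirds the chord is C##-E#-G#-B#: a half-diminished seventh chord on C##.
C## sits a half step below D# (V in G# minor); a diminished chord there is the applied leading-tone chord of V.
With E# in the bass the chord is in first inversion, so the figured bass is 65.

viiø65/V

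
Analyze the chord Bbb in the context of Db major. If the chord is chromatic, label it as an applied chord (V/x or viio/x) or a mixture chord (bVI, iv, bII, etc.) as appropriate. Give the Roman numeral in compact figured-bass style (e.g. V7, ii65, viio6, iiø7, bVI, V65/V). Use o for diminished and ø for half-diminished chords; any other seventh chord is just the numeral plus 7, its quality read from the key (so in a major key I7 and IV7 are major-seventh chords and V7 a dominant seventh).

bVI

Stacked in thirds the chord is Bbb-Db-Fb: a major triad on Bbb.
Bbb is the lowered sixth degree of Db major (diatonic 6 would be Bb). This is a major triad on the lowered sixth degree, borrowed from the parallel minor.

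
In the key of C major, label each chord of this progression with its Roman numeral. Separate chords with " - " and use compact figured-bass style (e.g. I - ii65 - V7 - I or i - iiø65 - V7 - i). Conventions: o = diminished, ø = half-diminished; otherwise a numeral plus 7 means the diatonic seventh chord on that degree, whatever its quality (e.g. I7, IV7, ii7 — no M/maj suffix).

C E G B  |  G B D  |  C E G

C-E-G-B: major seventh chord on C = scale degree 1 → I7.
G-B-D has root G, degree 5 in C major, so V.
C-E-G: root C is the tonic; major triad there is I.

I7 - V - I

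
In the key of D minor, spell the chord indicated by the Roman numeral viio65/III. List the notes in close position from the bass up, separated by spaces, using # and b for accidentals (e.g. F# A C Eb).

viio65/III is a secondary leading-tone chord. The target III is F in D minor; the applied chord is rooted a semitone below, on E.
Building a fully diminished seventh chord on E gives E-G-Bb-Db.
With the 65 figure the chord is in first inversion; from the bass G upward in close position it reads G-Bb-Db-E.

G Bb Db E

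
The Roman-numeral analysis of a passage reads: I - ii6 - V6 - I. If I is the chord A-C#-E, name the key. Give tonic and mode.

A major

I is given as A-C#-E — a major triad with root A.
If A is scale degree 1 and the mode makes that degree carry a major triad, the tonic is A and the mode is major.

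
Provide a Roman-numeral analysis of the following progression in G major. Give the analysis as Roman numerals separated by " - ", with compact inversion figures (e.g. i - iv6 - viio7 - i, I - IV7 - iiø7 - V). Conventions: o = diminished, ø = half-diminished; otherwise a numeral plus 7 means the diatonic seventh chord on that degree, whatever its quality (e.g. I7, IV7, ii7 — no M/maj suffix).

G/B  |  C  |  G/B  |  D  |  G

I6 - IV - I6 - V - I

G/B: major triad on G = scale degree 1 → I6.
C: major triad on C = scale degree 4 → IV.
G/B: major triad on G = scale degree 1 → I6.
D has root D, degree 5 in G major, so V.
G: major triad on G = scale degree 1 → I.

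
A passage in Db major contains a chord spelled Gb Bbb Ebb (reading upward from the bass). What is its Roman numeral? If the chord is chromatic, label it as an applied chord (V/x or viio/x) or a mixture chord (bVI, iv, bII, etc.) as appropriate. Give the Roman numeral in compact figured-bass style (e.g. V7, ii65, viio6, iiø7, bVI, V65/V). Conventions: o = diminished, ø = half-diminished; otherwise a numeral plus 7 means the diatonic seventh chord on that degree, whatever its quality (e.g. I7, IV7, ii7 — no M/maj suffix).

bII6

Stacked in thirds the chord is Ebb-Gb-Bbb: a major triad on Ebb.
Ebb is the lowered second degree of Db major (diatonic 2 would be Eb). This is the Neapolitan sixth — a major triad on the lowered second degree, here in its customary first inversion.
With Gb in the bass the chord is in first inversion, so the figured bass is 6.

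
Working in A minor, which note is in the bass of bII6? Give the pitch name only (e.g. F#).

D

bII in A minor has root Bb; the chord is Bb-D-F.
The figure 6 means first inversion — the third is in the bass.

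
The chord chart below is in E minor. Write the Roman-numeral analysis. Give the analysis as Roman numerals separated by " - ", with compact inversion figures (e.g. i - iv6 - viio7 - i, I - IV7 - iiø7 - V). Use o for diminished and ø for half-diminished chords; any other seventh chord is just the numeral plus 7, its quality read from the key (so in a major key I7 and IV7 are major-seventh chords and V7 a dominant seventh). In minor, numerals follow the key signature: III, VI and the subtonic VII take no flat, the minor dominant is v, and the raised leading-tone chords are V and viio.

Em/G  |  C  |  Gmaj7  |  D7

i6 - VI - III7 - VII7

Em/G has root E, degree 1 in E minor, so i6.
C has root C, degree 6 in E minor, so VI.
Gmaj7 has root G, degree 3 in E minor, so III7.
D7 has root D, degree 7 in E minor, so VII7.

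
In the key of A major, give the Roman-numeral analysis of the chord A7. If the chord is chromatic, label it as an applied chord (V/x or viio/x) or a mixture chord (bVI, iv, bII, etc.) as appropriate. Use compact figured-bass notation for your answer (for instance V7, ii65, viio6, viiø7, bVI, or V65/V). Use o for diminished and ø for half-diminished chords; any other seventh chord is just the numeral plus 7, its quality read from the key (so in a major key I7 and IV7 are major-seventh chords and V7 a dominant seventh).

V7/IV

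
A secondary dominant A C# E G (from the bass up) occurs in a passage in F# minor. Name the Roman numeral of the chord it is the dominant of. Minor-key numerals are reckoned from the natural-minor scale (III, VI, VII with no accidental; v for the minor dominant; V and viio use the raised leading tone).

The chord is a dominant seventh chord on A.
A dominant resolves down a perfect fifth: A → D. In F# minor, D is scale degree 6, i.e. VI.

VI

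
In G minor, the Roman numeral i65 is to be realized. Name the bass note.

Bb

i in G minor has root G; the chord is G-Bb-D-F.
The figure 65 means first inversion — the third is in the bass.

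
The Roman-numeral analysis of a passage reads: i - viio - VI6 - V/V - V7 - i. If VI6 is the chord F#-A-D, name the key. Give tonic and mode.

The chord D/F# is a major triad rooted on D; its label is VI6.
If D is scale degree 6 and the mode makes that degree carry a major triad, the tonic is F# and the mode is minor.

F# minor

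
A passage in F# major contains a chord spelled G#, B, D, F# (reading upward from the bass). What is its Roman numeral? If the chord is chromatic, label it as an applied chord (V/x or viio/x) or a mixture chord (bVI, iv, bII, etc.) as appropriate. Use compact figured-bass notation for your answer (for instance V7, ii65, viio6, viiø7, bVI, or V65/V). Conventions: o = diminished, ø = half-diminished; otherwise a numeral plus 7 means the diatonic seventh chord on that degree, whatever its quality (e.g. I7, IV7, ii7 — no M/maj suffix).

The pitches G#-B-D-F# form a half-diminished seventh chord rooted on G#.
G# is the second degree of F# major. This is the half-diminished supertonic seventh, borrowed from the parallel minor.

iiø7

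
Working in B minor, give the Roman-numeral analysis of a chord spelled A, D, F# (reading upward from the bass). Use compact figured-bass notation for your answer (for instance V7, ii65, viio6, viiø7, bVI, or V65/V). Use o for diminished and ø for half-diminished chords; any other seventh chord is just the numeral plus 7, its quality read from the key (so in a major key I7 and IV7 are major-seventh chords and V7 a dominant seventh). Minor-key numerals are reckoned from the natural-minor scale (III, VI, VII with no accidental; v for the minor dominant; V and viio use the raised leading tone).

Stacked in thirds the chord is D-F#-A: a major triad on D.
In B minor, D is the mediant; the diatonic major triad there is III.
With A in the bass the chord is in second inversion, so the figured bass is 64.

III64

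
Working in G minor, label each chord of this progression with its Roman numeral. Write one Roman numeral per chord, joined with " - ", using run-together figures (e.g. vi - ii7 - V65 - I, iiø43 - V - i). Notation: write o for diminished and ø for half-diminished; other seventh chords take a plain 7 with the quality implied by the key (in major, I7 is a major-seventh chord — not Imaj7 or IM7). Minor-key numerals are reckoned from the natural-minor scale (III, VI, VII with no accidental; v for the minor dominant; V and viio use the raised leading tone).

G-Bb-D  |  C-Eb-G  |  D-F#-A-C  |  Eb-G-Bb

G-Bb-D: minor triad on G = scale degree 1 → i.
C-Eb-G: minor triad on C = scale degree 4 → iv.
D-F#-A-C has root D, degree 5 in G minor, so V7.
Eb-G-Bb: root Eb is the submediant; major triad there is VI.

i - iv - V7 - VI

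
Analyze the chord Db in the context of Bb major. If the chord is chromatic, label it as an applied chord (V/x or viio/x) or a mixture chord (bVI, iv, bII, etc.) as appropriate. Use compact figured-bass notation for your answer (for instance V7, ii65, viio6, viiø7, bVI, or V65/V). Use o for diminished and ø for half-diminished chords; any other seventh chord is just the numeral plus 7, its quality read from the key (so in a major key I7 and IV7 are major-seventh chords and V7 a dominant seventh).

bIII

Stacked in thirds the chord is Db-F-Ab: a major triad on Db.
Db is the lowered third degree of Bb major (diatonic 3 would be D). This is a major triad on the lowered third degree, borrowed from the parallel minor.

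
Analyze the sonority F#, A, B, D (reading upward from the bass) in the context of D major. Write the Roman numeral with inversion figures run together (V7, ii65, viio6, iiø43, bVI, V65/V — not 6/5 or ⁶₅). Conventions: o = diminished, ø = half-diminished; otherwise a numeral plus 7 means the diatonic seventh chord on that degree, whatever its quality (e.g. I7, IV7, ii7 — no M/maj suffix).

vi43

Stacked in thirds the chord is B-D-F#-A: a minor seventh chord on B.
B is scale degree 6 in D major, and a minor seventh chord on that degree is written vi7.
With F# in the bass the chord is in second inversion, so the figured bass is 43.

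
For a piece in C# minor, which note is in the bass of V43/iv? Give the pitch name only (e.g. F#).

The applied chord V43/iv is rooted on C#: C#-E#-G#-B.
The figure 43 means second inversion — the fifth is in the bass.

G#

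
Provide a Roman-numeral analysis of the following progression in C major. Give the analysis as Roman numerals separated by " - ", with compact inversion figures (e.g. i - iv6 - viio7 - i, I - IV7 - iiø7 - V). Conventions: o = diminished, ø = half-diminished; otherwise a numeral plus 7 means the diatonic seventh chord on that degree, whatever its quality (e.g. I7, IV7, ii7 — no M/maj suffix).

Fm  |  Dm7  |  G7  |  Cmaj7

Fm: minor triad on F — chromatic; iv (borrowed from the parallel minor).
Dm7: root D is the supertonic; minor seventh chord there is ii7.
G7: root G is the dominant; dominant seventh chord there is V7.
Cmaj7: major seventh chord on C = scale degree 1 → I7.

iv - ii7 - V7 - I7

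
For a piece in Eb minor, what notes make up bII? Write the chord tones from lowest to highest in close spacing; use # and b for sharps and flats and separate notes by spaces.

Fb Ab Cb

bII is the Neapolitan chord — a major triad on the lowered second degree. In Eb minor that root is Fb.
So the chord is Fb-Ab-Cb, a major triad.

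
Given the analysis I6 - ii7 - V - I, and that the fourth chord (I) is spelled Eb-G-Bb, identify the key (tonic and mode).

I is given as Eb-G-Bb — a major triad with root Eb.
If Eb is scale degree 1 and the mode makes that degree carry a major triad, the tonic is Eb and the mode is major.

Eb major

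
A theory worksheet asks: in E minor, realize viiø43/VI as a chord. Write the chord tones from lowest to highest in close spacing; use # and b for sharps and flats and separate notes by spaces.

The slash marks an applied leading-tone chord: viio of VI. In E minor, VI is C, so the leading tone to it is B, a half step below.
Building a half-diminished seventh chord on B gives B-D-F-A.
The figured bass 43 indicates second inversion, placing the fifth (F) in the bass: F-A-B-D.

F A B D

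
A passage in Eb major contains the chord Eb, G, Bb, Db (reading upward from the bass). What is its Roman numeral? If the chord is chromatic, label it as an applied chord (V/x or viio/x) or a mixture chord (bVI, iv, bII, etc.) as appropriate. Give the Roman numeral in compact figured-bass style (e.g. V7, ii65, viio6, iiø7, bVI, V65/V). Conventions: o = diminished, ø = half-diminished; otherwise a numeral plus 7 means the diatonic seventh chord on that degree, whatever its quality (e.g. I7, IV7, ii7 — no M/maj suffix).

V7/IV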